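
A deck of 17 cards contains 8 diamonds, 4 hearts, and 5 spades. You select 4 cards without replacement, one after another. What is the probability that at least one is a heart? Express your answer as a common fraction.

P(no hearts) = 13/17 × 12/16 × 11/15 × 10/14 = 17160/57120 = 143/476.
P(at least one) = 1 − 143/476 = 333/476.

333/476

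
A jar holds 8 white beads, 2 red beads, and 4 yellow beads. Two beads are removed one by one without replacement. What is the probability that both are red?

1/91

P(every draw is red) = 2/14 × 1/13 = 2/182 = 1/91.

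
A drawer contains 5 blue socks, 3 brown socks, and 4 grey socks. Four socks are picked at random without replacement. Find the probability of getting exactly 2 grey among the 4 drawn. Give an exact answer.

56/165

One ordering (grey drawn first) has probability 4/12 × 3/11 × 8/10 × 7/9 = 672/11880 = 28/495.
There are C(4,2) = 6 such orderings, each equally likely, so P = 6 × 28/495 = 56/165.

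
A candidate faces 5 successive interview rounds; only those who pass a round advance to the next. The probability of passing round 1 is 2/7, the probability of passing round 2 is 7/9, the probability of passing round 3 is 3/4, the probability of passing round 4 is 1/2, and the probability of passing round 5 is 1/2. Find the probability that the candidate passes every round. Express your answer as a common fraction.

The events are sequential, so multiply the conditional probabilities:
P = 2/7 × 7/9 × 3/4 × 1/2 × 1/2 = 42/1008 = 1/24.

1/24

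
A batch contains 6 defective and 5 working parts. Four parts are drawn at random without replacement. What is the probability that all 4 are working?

1/66

P = 5/11 × 4/10 × 3/9 × 2/8 = 120/7920 = 1/66.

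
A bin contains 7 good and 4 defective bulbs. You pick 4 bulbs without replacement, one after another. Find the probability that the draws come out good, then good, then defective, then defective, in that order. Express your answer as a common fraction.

7/110

Multiply the probability of each draw given the previous ones:
P = 7/11 × 6/10 × 4/9 × 3/8 = 504/7920 = 7/110.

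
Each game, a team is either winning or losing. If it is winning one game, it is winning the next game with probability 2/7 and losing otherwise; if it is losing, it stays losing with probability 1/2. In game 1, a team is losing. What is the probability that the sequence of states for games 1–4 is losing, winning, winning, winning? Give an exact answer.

2/49

Game 1 is given. For each transition, use the conditional probability from the current state:
P(winning | losing) = 1/2; P(winning | winning) = 2/7; P(winning | winning) = 2/7.
P = 1/2 × 2/7 × 2/7 = 4/98 = 2/49.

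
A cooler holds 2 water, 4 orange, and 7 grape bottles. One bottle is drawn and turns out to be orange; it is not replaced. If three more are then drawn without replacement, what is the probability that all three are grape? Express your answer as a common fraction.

With the first bottle removed, 7 grape remain out of 12.
P = 7/12 × 6/11 × 5/10 = 210/1320 = 7/44.

7/44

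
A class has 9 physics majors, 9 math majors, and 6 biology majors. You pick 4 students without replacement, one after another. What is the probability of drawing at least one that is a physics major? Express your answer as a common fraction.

P(no physics majors) = 15/24 × 14/23 × 13/22 × 12/21 = 32760/255024 = 65/506.
P(at least one) = 1 − 65/506 = 441/506.

441/506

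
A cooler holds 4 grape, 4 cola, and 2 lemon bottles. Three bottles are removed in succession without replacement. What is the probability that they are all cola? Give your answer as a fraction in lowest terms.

P(all cola) = 4/10 × 3/9 × 2/8 = 24/720 = 1/30.

1/30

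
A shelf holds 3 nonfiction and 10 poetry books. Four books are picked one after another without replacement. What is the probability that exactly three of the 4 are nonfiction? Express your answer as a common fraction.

2/143

One ordering (nonfiction drawn first) has probability 3/13 × 2/12 × 1/11 × 10/10 = 60/17160 = 1/286.
There are C(4,3) = 4 such orderings, each equally likely, so P = 4 × 1/286 = 2/143.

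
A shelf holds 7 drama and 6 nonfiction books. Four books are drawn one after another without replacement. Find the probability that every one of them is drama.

7/143

P(every draw is drama) = 7/13 × 6/12 × 5/11 × 4/10 = 840/17160 = 7/143.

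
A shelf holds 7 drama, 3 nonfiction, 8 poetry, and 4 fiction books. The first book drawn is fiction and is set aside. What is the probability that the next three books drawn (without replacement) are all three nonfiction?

1/1330

With the first book removed, 3 nonfiction remain out of 21.
P = 3/21 × 2/20 × 1/19 = 6/7980 = 1/1330.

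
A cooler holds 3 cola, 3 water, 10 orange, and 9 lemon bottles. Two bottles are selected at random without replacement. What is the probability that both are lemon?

3/25

P = 9/25 × 8/24 = 72/600 = 3/25.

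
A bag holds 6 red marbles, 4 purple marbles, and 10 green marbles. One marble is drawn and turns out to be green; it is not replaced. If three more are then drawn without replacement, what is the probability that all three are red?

With the first marble removed, 6 red remain out of 19.
P = 6/19 × 5/18 × 4/17 = 120/5814 = 20/969.

20/969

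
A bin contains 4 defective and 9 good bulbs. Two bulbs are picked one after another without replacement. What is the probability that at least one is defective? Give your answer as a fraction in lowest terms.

7/13

P(no defective) = 9/13 × 8/12 = 72/156 = 6/13.
P(at least one) = 1 − 6/13 = 7/13.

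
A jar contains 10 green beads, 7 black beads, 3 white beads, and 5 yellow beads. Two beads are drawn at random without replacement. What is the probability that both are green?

3/20

P(all green) = 10/25 × 9/24 = 90/600 = 3/20.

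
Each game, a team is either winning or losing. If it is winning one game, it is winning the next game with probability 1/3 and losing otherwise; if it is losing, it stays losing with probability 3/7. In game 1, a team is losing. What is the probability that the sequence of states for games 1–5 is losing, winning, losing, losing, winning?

Game 1 is given. For each transition, use the conditional probability from the current state:
P(winning | losing) = 4/7; P(losing | winning) = 2/3; P(losing | losing) = 3/7; P(winning | losing) = 4/7.
P = 4/7 × 2/3 × 3/7 × 4/7 = 96/1029 = 32/343.

32/343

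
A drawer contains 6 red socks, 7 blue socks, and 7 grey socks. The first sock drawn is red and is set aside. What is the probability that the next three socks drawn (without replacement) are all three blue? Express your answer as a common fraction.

With the first sock removed, 7 blue remain out of 19.
P = 7/19 × 6/18 × 5/17 = 210/5814 = 35/969.

35/969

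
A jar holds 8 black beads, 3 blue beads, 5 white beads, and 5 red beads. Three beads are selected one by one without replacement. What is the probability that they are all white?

P = 5/21 × 4/20 × 3/19 = 60/7980 = 1/133.

1/133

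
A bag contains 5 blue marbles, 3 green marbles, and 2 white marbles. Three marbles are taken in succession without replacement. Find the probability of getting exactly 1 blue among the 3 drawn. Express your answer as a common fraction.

One ordering (blue drawn first) has probability 5/10 × 5/9 × 4/8 = 100/720 = 5/36.
There are C(3,1) = 3 such orderings, each equally likely, so P = 3 × 5/36 = 5/12.

5/12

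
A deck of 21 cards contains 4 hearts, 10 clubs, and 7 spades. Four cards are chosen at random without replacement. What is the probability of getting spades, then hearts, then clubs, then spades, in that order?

Multiply the probability of each draw given the previous ones:
P = 7/21 × 4/20 × 10/19 × 6/18 = 1680/143640 = 2/171.

2/171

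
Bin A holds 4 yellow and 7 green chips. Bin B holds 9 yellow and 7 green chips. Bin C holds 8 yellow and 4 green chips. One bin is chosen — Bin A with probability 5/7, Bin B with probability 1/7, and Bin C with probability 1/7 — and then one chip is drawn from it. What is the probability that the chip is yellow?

From Bin A: P(yellow) = 4/11.
From Bin B: P(yellow) = 9/16.
From Bin C: P(yellow) = 8/12.
Total probability = (5/7)(4/11) + (1/7)(9/16) + (1/7)(8/12) = 1609/3696.

1609/3696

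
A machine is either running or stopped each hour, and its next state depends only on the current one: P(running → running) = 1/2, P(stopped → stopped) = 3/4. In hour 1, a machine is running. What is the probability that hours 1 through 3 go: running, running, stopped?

Hour 1 is given. For each transition, use the conditional probability from the current state:
P(running | running) = 1/2; P(stopped | running) = 1/2.
P = 1/2 × 1/2 = 1/4.

1/4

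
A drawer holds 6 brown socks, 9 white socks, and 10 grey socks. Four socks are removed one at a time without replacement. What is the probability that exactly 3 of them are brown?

38/1265

One ordering (brown drawn first) has probability 6/25 × 5/24 × 4/23 × 19/22 = 2280/303600 = 19/2530.
There are C(4,3) = 4 such orderings, each equally likely, so P = 4 × 19/2530 = 38/1265.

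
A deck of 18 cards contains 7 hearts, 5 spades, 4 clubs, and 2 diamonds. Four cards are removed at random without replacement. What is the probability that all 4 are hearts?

7/612

P(every draw is a heart) = 7/18 × 6/17 × 5/16 × 4/15 = 840/73440 = 7/612.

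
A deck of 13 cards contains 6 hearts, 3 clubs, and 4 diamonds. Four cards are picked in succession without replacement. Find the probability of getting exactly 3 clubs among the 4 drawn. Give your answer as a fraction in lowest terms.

One ordering (clubs drawn first) has probability 3/13 × 2/12 × 1/11 × 10/10 = 60/17160 = 1/286.
There are C(4,3) = 4 such orderings, each equally likely, so P = 4 × 1/286 = 2/143.

2/143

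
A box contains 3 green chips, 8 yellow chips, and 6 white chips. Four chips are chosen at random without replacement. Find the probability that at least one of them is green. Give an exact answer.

197/340

P(no green) = 14/17 × 13/16 × 12/15 × 11/14 = 24024/57120 = 143/340.
P(at least one) = 1 − 143/340 = 197/340.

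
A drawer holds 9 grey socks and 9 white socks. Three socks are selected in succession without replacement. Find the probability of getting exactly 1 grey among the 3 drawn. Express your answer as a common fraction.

27/68

One ordering (grey drawn first) has probability 9/18 × 9/17 × 8/16 = 648/4896 = 9/68.
There are C(3,1) = 3 such orderings, each equally likely, so P = 3 × 9/68 = 27/68.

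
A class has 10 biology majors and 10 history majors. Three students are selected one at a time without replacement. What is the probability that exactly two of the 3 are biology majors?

One ordering (biology majors drawn first) has probability 10/20 × 9/19 × 10/18 = 900/6840 = 5/38.
There are C(3,2) = 3 such orderings, each equally likely, so P = 3 × 5/38 = 15/38.

15/38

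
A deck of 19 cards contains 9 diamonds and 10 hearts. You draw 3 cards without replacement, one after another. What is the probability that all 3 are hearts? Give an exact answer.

P = 10/19 × 9/18 × 8/17 = 720/5814 = 40/323.

40/323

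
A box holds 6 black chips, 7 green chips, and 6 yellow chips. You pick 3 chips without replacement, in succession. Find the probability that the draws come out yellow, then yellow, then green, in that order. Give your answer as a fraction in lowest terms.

Multiply the probability of each draw given the previous ones:
P = 6/19 × 5/18 × 7/17 = 210/5814 = 35/969.

35/969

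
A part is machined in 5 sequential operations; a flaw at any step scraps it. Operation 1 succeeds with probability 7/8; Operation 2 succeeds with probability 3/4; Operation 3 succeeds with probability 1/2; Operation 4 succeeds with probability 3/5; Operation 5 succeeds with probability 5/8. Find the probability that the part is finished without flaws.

Each stage is reached only if all earlier stages succeed, so
P = 7/8 × 3/4 × 1/2 × 3/5 × 5/8 = 315/2560 = 63/512.

63/512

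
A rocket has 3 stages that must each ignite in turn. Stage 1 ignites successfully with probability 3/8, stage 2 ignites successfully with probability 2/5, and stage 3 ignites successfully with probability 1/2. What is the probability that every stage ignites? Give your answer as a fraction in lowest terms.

Multiplying along the chain,
P = 3/8 × 2/5 × 1/2 = 6/80 = 3/40.

3/40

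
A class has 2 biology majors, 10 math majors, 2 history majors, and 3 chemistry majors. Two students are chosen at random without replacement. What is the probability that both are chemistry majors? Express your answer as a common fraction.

P(every draw is a chemistry major) = 3/17 × 2/16 = 6/272 = 3/136.

3/136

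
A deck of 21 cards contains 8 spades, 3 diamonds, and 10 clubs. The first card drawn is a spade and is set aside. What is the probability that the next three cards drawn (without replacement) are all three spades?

7/228

After the first draw, 7 of the remaining 20 cards are spades.
P = 7/20 × 6/19 × 5/18 = 210/6840 = 7/228.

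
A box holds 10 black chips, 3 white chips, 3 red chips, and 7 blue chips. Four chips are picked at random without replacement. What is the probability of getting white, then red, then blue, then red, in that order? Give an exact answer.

Multiply the probability of each draw given the previous ones:
P = 3/23 × 3/22 × 7/21 × 2/20 = 126/212520 = 3/5060.

3/5060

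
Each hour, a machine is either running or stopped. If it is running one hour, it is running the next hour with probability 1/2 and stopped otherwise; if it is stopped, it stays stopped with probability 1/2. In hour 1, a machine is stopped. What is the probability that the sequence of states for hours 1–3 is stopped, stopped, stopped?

1/4

Hour 1 is given. For each transition, use the conditional probability from the current state:
P(stopped | stopped) = 1/2; P(stopped | stopped) = 1/2.
P = 1/2 × 1/2 = 1/4.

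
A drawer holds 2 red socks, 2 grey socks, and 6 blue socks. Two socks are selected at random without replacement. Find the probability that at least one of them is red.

P(no red) = 8/10 × 7/9 = 56/90 = 28/45.
P(at least one) = 1 − 28/45 = 17/45.

17/45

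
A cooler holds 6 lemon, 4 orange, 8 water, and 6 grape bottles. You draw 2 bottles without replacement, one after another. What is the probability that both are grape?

5/92

P = 6/24 × 5/23 = 30/552 = 5/92.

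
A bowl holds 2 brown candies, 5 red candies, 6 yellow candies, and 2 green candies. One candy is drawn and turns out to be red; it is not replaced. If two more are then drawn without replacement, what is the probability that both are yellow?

After the first draw, 6 of the remaining 14 candies are yellow.
P = 6/14 × 5/13 = 30/182 = 15/91.

15/91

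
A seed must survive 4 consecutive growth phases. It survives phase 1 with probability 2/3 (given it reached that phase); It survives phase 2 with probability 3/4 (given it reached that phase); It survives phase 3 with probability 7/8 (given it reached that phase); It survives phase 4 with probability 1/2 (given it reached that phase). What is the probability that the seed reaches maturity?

Each stage is reached only if all earlier stages succeed, so
P = 2/3 × 3/4 × 7/8 × 1/2 = 42/192 = 7/32.

7/32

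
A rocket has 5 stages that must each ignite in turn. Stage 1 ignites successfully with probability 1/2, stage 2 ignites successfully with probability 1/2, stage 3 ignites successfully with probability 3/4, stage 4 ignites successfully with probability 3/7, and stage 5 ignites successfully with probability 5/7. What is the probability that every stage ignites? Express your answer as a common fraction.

The events are sequential, so multiply the conditional probabilities:
P = 1/2 × 1/2 × 3/4 × 3/7 × 5/7 = 45/784.

45/784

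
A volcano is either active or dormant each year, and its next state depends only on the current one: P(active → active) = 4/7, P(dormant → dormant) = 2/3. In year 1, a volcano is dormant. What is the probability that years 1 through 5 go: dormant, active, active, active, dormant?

16/343

Year 1 is given. For each transition, use the conditional probability from the current state:
P(active | dormant) = 1/3; P(active | active) = 4/7; P(active | active) = 4/7; P(dormant | active) = 3/7.
P = 1/3 × 4/7 × 4/7 × 3/7 = 48/1029 = 16/343.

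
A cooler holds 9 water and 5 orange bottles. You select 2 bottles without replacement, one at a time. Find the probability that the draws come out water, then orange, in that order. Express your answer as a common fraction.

Multiply the probability of each draw given the previous ones:
P = 9/14 × 5/13 = 45/182.

45/182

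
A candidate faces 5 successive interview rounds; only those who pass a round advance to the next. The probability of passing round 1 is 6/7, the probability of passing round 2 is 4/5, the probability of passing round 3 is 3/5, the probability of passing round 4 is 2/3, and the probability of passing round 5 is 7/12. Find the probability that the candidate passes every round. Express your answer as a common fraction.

Multiplying along the chain,
P = 6/7 × 4/5 × 3/5 × 2/3 × 7/12 = 1008/6300 = 4/25.

4/25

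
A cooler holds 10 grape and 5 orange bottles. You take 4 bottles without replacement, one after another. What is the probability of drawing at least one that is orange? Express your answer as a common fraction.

P(no orange) = 10/15 × 9/14 × 8/13 × 7/12 = 5040/32760 = 2/13.
P(at least one) = 1 − 2/13 = 11/13.

11/13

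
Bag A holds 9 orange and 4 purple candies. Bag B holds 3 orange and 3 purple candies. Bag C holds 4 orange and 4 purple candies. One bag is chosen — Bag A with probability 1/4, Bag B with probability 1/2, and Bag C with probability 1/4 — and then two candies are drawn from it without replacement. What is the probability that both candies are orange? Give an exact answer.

979/3640

From Bag A: P(both orange) = (9/13)(8/12) = 6/13.
From Bag B: P(both orange) = (3/6)(2/5) = 1/5.
From Bag C: P(both orange) = (4/8)(3/7) = 3/14.
Total probability = (1/4)(6/13) + (1/2)(1/5) + (1/4)(3/14) = 979/3640.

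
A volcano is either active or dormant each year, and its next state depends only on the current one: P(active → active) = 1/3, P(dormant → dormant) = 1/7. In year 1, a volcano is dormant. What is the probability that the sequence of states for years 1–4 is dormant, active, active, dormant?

Year 1 is given. For each transition, use the conditional probability from the current state:
P(active | dormant) = 6/7; P(active | active) = 1/3; P(dormant | active) = 2/3.
P = 6/7 × 1/3 × 2/3 = 12/63 = 4/21.

4/21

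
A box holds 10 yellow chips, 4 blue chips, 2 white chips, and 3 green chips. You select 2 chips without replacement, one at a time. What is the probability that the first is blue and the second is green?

Each draw changes the counts, so multiply the conditional probabilities along the sequence:
P = 4/19 × 3/18 = 12/342 = 2/57.

2/57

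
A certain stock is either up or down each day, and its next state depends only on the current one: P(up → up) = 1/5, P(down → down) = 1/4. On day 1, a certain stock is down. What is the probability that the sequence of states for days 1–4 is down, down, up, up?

Day 1 is given. For each transition, use the conditional probability from the current state:
P(down | down) = 1/4; P(up | down) = 3/4; P(up | up) = 1/5.
P = 1/4 × 3/4 × 1/5 = 3/80.

3/80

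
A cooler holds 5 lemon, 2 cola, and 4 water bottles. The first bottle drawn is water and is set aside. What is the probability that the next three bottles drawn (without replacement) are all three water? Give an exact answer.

With the first bottle removed, 3 water remain out of 10.
P = 3/10 × 2/9 × 1/8 = 6/720 = 1/120.

1/120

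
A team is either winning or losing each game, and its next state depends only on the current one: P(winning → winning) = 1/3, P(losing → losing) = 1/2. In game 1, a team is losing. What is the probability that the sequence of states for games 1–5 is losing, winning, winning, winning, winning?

Game 1 is given. For each transition, use the conditional probability from the current state:
P(winning | losing) = 1/2; P(winning | winning) = 1/3; P(winning | winning) = 1/3; P(winning | winning) = 1/3.
P = 1/2 × 1/3 × 1/3 × 1/3 = 1/54.

1/54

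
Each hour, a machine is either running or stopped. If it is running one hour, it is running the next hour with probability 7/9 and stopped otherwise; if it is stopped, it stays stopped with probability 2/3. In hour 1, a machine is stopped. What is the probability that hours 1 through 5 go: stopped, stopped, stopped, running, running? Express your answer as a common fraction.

28/243

Hour 1 is given. For each transition, use the conditional probability from the current state:
P(stopped | stopped) = 2/3; P(stopped | stopped) = 2/3; P(running | stopped) = 1/3; P(running | running) = 7/9.
P = 2/3 × 2/3 × 1/3 × 7/9 = 28/243.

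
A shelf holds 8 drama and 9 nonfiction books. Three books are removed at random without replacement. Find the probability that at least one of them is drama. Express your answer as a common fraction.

P(no drama) = 9/17 × 8/16 × 7/15 = 504/4080 = 21/170.
P(at least one) = 1 − 21/170 = 149/170.

149/170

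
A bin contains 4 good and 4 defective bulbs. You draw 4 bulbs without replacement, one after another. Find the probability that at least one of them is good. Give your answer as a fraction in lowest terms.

69/70

P(no good) = 4/8 × 3/7 × 2/6 × 1/5 = 24/1680 = 1/70.
P(at least one) = 1 − 1/70 = 69/70.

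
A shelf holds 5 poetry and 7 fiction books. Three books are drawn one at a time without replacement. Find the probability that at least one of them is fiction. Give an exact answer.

21/22

P(no fiction) = 5/12 × 4/11 × 3/10 = 60/1320 = 1/22.
P(at least one) = 1 − 1/22 = 21/22.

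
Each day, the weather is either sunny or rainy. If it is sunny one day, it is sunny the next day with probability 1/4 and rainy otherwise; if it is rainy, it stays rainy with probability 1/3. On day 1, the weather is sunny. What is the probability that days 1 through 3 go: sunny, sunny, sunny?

1/16

Day 1 is given. For each transition, use the conditional probability from the current state:
P(sunny | sunny) = 1/4; P(sunny | sunny) = 1/4.
P = 1/4 × 1/4 = 1/16.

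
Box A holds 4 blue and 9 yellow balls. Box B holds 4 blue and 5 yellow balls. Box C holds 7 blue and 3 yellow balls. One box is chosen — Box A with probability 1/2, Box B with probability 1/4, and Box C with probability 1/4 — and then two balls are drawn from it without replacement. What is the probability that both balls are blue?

From Box A: P(both blue) = (4/13)(3/12) = 1/13.
From Box B: P(both blue) = (4/9)(3/8) = 1/6.
From Box C: P(both blue) = (7/10)(6/9) = 7/15.
Total probability = (1/2)(1/13) + (1/4)(1/6) + (1/4)(7/15) = 307/1560.

307/1560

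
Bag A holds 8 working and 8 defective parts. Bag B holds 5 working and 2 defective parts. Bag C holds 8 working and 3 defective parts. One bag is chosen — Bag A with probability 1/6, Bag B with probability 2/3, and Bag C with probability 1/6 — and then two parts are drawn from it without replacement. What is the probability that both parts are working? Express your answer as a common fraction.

1223/2772

From Bag A: P(both working) = (8/16)(7/15) = 7/30.
From Bag B: P(both working) = (5/7)(4/6) = 10/21.
From Bag C: P(both working) = (8/11)(7/10) = 28/55.
Total probability = (1/6)(7/30) + (2/3)(10/21) + (1/6)(28/55) = 1223/2772.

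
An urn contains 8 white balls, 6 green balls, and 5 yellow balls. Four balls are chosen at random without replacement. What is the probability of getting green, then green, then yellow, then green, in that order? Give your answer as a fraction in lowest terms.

25/3876

Each draw changes the counts, so multiply the conditional probabilities along the sequence:
P = 6/19 × 5/18 × 5/17 × 4/16 = 600/93024 = 25/3876.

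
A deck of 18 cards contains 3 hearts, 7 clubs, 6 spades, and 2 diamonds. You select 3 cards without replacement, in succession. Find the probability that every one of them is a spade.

P(all spades) = 6/18 × 5/17 × 4/16 = 120/4896 = 5/204.

5/204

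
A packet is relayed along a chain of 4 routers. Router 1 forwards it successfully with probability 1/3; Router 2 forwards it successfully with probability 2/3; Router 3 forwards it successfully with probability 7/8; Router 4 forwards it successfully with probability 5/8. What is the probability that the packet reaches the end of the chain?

Multiplying along the chain,
P = 1/3 × 2/3 × 7/8 × 5/8 = 70/576 = 35/288.

35/288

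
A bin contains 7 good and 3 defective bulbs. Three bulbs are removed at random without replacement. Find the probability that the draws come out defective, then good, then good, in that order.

7/40

Multiply the probability of each draw given the previous ones:
P = 3/10 × 7/9 × 6/8 = 126/720 = 7/40.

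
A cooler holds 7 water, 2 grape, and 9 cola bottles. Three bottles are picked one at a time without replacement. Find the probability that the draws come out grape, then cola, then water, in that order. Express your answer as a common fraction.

Multiply the probability of each draw given the previous ones:
P = 2/18 × 9/17 × 7/16 = 126/4896 = 7/272.

7/272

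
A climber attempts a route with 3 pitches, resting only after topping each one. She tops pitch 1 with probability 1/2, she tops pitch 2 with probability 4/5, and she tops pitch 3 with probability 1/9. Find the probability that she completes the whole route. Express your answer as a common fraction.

2/45

Multiplying along the chain,
P = 1/2 × 4/5 × 1/9 = 4/90 = 2/45.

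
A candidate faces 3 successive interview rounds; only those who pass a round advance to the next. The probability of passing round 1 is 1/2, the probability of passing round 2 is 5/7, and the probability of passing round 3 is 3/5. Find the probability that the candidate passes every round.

Multiplying along the chain,
P = 1/2 × 5/7 × 3/5 = 15/70 = 3/14.

3/14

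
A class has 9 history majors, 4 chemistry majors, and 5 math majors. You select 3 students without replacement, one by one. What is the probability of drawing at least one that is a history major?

P(no history majors) = 9/18 × 8/17 × 7/16 = 504/4896 = 7/68.
P(at least one) = 1 − 7/68 = 61/68.

61/68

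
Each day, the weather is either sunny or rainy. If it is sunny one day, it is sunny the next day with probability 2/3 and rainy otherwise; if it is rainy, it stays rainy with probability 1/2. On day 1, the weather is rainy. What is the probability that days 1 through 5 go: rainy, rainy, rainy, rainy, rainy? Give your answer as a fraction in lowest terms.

Day 1 is given. For each transition, use the conditional probability from the current state:
P(rainy | rainy) = 1/2; P(rainy | rainy) = 1/2; P(rainy | rainy) = 1/2; P(rainy | rainy) = 1/2.
P = 1/2 × 1/2 × 1/2 × 1/2 = 1/16.

1/16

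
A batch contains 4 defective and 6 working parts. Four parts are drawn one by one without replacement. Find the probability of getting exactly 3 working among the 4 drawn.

8/21

One ordering (working drawn first) has probability 6/10 × 5/9 × 4/8 × 4/7 = 480/5040 = 2/21.
There are C(4,3) = 4 such orderings, each equally likely, so P = 4 × 2/21 = 8/21.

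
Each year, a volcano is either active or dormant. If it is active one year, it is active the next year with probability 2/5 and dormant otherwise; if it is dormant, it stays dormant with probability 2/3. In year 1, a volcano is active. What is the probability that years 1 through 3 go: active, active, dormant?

6/25

Year 1 is given. For each transition, use the conditional probability from the current state:
P(active | active) = 2/5; P(dormant | active) = 3/5.
P = 2/5 × 3/5 = 6/25.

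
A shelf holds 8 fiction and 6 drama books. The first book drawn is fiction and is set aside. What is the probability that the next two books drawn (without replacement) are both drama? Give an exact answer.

After the first draw, 6 of the remaining 13 books are drama.
P = 6/13 × 5/12 = 30/156 = 5/26.

5/26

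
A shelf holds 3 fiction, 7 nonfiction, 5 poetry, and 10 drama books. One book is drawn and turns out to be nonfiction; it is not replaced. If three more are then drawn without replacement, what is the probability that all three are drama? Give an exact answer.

With the first book removed, 10 drama remain out of 24.
P = 10/24 × 9/23 × 8/22 = 720/12144 = 15/253.

15/253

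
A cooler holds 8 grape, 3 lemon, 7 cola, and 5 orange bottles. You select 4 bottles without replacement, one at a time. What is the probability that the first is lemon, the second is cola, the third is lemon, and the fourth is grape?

2/1265

Chain rule:
P = 3/23 × 7/22 × 2/21 × 8/20 = 336/212520 = 2/1265.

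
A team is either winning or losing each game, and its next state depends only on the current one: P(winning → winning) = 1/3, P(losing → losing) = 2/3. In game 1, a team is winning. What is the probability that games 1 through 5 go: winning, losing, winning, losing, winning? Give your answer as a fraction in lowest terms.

Game 1 is given. For each transition, use the conditional probability from the current state:
P(losing | winning) = 2/3; P(winning | losing) = 1/3; P(losing | winning) = 2/3; P(winning | losing) = 1/3.
P = 2/3 × 1/3 × 2/3 × 1/3 = 4/81.

4/81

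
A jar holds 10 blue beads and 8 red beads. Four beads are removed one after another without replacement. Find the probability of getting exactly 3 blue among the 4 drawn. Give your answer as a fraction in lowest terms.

16/51

One ordering (blue drawn first) has probability 10/18 × 9/17 × 8/16 × 8/15 = 5760/73440 = 4/51.
There are C(4,3) = 4 such orderings, each equally likely, so P = 4 × 4/51 = 16/51.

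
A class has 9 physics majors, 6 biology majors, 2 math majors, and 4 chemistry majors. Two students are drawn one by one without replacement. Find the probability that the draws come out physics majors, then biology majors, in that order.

9/70

Multiply the probability of each draw given the previous ones:
P = 9/21 × 6/20 = 54/420 = 9/70.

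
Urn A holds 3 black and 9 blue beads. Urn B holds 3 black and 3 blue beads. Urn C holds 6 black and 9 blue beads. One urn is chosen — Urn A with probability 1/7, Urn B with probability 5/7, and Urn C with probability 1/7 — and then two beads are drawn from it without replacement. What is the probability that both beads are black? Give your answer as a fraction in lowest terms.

From Urn A: P(both black) = (3/12)(2/11) = 1/22.
From Urn B: P(both black) = (3/6)(2/5) = 1/5.
From Urn C: P(both black) = (6/15)(5/14) = 1/7.
Total probability = (1/7)(1/22) + (5/7)(1/5) + (1/7)(1/7) = 183/1078.

183/1078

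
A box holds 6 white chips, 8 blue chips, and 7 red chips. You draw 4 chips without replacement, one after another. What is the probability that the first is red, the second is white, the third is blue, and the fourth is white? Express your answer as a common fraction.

Multiply the probability of each draw given the previous ones:
P = 7/21 × 6/20 × 8/19 × 5/18 = 1680/143640 = 2/171.

2/171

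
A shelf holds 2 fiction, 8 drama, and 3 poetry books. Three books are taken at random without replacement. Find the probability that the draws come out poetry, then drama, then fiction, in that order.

Chain rule:
P = 3/13 × 8/12 × 2/11 = 48/1716 = 4/143.

4/143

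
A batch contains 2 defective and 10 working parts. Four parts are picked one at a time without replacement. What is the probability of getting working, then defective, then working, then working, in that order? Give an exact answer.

Chain rule:
P = 10/12 × 2/11 × 9/10 × 8/9 = 1440/11880 = 4/33.

4/33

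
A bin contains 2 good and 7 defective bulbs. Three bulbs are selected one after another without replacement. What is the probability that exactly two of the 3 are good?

One ordering (good drawn first) has probability 2/9 × 1/8 × 7/7 = 14/504 = 1/36.
There are C(3,2) = 3 such orderings, each equally likely, so P = 3 × 1/36 = 1/12.

1/12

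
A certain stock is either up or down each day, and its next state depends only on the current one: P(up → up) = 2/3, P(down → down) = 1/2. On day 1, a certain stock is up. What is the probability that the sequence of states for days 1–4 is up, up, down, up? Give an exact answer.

Day 1 is given. For each transition, use the conditional probability from the current state:
P(up | up) = 2/3; P(down | up) = 1/3; P(up | down) = 1/2.
P = 2/3 × 1/3 × 1/2 = 2/18 = 1/9.

1/9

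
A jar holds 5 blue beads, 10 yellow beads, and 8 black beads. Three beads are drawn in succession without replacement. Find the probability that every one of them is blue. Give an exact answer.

10/1771

P(all blue) = 5/23 × 4/22 × 3/21 = 60/10626 = 10/1771.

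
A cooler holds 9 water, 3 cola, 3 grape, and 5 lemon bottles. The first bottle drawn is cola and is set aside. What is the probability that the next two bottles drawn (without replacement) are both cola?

After the first draw, 2 of the remaining 19 bottles are cola.
P = 2/19 × 1/18 = 2/342 = 1/171.

1/171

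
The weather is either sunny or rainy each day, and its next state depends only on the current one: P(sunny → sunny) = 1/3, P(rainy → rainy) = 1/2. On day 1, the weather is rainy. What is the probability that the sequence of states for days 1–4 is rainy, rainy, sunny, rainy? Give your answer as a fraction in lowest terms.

1/6

Day 1 is given. For each transition, use the conditional probability from the current state:
P(rainy | rainy) = 1/2; P(sunny | rainy) = 1/2; P(rainy | sunny) = 2/3.
P = 1/2 × 1/2 × 2/3 = 2/12 = 1/6.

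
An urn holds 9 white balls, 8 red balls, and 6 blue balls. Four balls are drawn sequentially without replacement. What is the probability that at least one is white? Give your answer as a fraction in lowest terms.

P(no white) = 14/23 × 13/22 × 12/21 × 11/20 = 24024/212520 = 13/115.
P(at least one) = 1 − 13/115 = 102/115.

102/115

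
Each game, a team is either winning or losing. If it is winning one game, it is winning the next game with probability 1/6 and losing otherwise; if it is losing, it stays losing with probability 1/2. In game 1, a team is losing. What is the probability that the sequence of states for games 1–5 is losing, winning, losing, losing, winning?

5/48

Game 1 is given. For each transition, use the conditional probability from the current state:
P(winning | losing) = 1/2; P(losing | winning) = 5/6; P(losing | losing) = 1/2; P(winning | losing) = 1/2.
P = 1/2 × 5/6 × 1/2 × 1/2 = 5/48.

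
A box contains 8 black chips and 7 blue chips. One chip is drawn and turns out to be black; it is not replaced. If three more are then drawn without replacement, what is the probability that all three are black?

With the first chip removed, 7 black remain out of 14.
P = 7/14 × 6/13 × 5/12 = 210/2184 = 5/52.

5/52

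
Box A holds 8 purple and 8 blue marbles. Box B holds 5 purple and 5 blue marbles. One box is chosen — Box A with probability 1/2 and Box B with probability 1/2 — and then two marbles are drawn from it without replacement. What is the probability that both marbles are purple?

41/180

From Box A: P(both purple) = (8/16)(7/15) = 7/30.
From Box B: P(both purple) = (5/10)(4/9) = 2/9.
Total probability = (1/2)(7/30) + (1/2)(2/9) = 41/180.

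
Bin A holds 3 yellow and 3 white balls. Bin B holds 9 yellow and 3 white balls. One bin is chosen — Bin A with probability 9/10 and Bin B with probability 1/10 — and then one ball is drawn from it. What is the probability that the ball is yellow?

From Bin A: P(yellow) = 3/6.
From Bin B: P(yellow) = 9/12.
Total probability = (9/10)(3/6) + (1/10)(9/12) = 21/40.

21/40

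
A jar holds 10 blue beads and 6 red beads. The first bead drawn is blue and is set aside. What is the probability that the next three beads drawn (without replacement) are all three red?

4/91

After the first draw, 6 of the remaining 15 beads are red.
P = 6/15 × 5/14 × 4/13 = 120/2730 = 4/91.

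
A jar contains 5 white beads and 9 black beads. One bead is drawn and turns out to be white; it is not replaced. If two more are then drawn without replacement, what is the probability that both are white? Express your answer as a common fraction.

1/13

With the first bead removed, 4 white remain out of 13.
P = 4/13 × 3/12 = 12/156 = 1/13.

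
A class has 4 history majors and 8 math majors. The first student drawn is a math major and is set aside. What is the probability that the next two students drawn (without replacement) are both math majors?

21/55

After the first draw, 7 of the remaining 11 students are math majors.
P = 7/11 × 6/10 = 42/110 = 21/55.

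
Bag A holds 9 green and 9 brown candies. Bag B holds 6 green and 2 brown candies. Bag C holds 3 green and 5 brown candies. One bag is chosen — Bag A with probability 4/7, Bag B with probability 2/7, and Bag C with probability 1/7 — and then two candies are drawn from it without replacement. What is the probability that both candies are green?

1009/3332

From Bag A: P(both green) = (9/18)(8/17) = 4/17.
From Bag B: P(both green) = (6/8)(5/7) = 15/28.
From Bag C: P(both green) = (3/8)(2/7) = 3/28.
Total probability = (4/7)(4/17) + (2/7)(15/28) + (1/7)(3/28) = 1009/3332.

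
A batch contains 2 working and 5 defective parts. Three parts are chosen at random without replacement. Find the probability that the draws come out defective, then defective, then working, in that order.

4/21

Chain rule:
P = 5/7 × 4/6 × 2/5 = 40/210 = 4/21.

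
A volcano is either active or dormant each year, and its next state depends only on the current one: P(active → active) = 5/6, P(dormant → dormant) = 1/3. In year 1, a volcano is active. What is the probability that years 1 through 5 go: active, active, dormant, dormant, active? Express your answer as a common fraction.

Year 1 is given. For each transition, use the conditional probability from the current state:
P(active | active) = 5/6; P(dormant | active) = 1/6; P(dormant | dormant) = 1/3; P(active | dormant) = 2/3.
P = 5/6 × 1/6 × 1/3 × 2/3 = 10/324 = 5/162.

5/162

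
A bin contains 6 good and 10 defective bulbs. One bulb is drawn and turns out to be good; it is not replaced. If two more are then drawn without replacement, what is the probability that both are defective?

With the first bulb removed, 10 defective remain out of 15.
P = 10/15 × 9/14 = 90/210 = 3/7.

3/7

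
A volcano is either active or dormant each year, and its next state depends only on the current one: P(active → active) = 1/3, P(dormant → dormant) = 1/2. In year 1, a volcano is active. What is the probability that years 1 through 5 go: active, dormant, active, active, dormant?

2/27

Year 1 is given. For each transition, use the conditional probability from the current state:
P(dormant | active) = 2/3; P(active | dormant) = 1/2; P(active | active) = 1/3; P(dormant | active) = 2/3.
P = 2/3 × 1/2 × 1/3 × 2/3 = 4/54 = 2/27.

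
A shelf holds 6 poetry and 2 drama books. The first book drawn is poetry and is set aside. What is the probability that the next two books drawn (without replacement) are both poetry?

10/21

After the first draw, 5 of the remaining 7 books are poetry.
P = 5/7 × 4/6 = 20/42 = 10/21.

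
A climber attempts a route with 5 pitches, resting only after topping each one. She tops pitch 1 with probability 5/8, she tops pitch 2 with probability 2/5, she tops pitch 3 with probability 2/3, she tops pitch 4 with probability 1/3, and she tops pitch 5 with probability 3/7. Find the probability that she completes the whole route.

Multiplying along the chain,
P = 5/8 × 2/5 × 2/3 × 1/3 × 3/7 = 60/2520 = 1/42.

1/42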